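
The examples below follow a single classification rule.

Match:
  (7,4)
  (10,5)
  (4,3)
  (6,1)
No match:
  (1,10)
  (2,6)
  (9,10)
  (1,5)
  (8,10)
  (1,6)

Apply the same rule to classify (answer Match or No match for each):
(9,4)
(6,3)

Match, Match

'Match' ⟺ first > second.
Match: (9,4), since 9 > 4.
Match: (6,3), since 6 > 3.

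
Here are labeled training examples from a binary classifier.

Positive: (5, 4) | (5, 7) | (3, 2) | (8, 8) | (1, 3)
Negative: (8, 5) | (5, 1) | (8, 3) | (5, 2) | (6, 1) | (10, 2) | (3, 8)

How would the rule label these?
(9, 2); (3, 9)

Negative, Negative

Rule: |first − second| ≤ 2. This holds for each 'Positive' example and fails for each 'Negative' one.
(9, 2): |9−2| = 7 — does not satisfy this, so Negative.
(3, 9): |3−9| = 6 — does not satisfy this, so Negative.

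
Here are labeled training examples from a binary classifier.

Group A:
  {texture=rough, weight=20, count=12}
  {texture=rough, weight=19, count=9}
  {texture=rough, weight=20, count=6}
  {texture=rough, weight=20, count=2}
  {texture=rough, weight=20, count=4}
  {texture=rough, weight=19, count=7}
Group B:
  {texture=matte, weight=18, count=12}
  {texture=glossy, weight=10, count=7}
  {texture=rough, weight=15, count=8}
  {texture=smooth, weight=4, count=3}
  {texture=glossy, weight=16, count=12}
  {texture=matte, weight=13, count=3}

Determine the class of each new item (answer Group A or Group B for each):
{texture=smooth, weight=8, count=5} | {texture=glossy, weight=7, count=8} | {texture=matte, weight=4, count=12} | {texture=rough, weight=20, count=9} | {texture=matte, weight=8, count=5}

Group B, Group B, Group B, Group A, Group B

The distinguishing property — weight ≥ 19 — holds for all the 'Group A' cases and none of the 'Group B' cases.
{texture=smooth, weight=8, count=5}: weight = 8 — lacks this property, so Group B. {texture=glossy, weight=7, count=8}: weight = 7 — lacks this property, so Group B. {texture=matte, weight=4, count=12}: weight = 4 — lacks this property, so Group B. {texture=rough, weight=20, count=9}: weight = 20 — satisfies this, so Group A. {texture=matte, weight=8, count=5}: weight = 8 — lacks this property, so Group B.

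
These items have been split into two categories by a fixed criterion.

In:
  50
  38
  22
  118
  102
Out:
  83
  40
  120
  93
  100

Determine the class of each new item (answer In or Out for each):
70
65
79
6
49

In, Out, Out, In, Out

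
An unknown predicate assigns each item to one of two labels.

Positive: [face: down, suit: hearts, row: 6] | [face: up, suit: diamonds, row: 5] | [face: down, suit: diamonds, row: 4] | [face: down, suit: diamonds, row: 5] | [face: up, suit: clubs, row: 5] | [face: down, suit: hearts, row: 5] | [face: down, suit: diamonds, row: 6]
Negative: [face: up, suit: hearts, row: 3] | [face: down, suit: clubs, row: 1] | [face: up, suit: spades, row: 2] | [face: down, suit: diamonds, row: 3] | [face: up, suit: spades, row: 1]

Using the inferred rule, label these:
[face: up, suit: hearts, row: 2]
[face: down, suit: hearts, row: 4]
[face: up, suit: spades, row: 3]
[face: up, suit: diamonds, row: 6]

A rule that fits every label: row ≥ 4 — true of each 'Positive' example, false of each 'Negative' one.
[face: up, suit: hearts, row: 2]: row = 2, fails this test → Negative.
[face: down, suit: hearts, row: 4]: row = 4, passes → Positive.
[face: up, suit: spades, row: 3]: row = 3, fails this test → Negative.
[face: up, suit: diamonds, row: 6]: row = 6, passes → Positive.

Negative, Positive, Negative, Positive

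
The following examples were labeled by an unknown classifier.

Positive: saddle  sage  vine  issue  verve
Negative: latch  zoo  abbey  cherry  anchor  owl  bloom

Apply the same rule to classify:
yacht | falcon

Every 'Positive' example satisfies: ends with 'e'. None of the 'Negative' examples do.
Negative: yacht, since ends with 't'. Negative: falcon, since ends with 'n'.

Negative, Negative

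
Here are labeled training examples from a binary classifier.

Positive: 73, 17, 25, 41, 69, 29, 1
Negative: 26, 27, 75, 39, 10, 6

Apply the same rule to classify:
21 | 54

Positive, Negative

Every 'Positive' example satisfies: ≡ 1 (mod 4). None of the 'Negative' examples do.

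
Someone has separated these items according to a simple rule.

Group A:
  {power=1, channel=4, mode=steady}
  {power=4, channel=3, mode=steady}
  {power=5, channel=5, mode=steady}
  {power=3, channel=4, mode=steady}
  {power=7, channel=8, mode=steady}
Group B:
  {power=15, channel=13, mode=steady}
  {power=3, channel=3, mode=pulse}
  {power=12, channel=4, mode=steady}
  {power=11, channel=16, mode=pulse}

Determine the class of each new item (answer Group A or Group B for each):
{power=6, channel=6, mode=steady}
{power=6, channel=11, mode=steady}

Group A, Group A

The classifier is using: mode is steady AND power ≤ 7.
{power=6, channel=6, mode=steady} → mode is steady, power = 6 → Group A. {power=6, channel=11, mode=steady} → mode is steady, power = 6 → Group A.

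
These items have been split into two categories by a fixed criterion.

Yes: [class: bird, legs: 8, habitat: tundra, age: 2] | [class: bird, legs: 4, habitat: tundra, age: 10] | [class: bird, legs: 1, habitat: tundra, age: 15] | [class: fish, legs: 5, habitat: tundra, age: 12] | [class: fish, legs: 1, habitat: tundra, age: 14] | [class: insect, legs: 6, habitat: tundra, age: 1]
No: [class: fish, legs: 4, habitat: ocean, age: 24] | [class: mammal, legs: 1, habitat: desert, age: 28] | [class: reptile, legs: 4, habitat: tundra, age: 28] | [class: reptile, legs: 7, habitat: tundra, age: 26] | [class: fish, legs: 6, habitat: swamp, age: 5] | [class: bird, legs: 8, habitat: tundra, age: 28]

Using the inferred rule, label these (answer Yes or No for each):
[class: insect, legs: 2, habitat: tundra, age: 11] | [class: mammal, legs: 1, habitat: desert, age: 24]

Yes, No

The rule appears to be: habitat is tundra AND age ≤ 15.
[class: insect, legs: 2, habitat: tundra, age: 11]: Yes (habitat is tundra, age = 11). [class: mammal, legs: 1, habitat: desert, age: 24]: No (habitat is desert, age = 24).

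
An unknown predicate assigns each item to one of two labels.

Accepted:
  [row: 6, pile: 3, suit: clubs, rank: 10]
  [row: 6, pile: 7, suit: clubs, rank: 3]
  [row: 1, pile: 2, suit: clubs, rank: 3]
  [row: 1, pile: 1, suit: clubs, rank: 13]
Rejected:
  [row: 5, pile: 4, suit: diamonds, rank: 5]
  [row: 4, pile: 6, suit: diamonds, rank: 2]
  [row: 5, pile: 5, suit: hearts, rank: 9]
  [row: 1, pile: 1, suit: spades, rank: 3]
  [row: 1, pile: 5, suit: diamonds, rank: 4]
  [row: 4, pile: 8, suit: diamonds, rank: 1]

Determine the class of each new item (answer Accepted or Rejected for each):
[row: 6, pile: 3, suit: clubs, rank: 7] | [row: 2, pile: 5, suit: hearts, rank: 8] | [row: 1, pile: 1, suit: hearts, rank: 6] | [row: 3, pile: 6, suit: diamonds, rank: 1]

One predicate separates the groups cleanly: suit is clubs.
Accepted: [row: 6, pile: 3, suit: clubs, rank: 7], since suit is clubs.
Rejected: [row: 2, pile: 5, suit: hearts, rank: 8], since suit is hearts.
Rejected: [row: 1, pile: 1, suit: hearts, rank: 6], since suit is hearts.
Rejected: [row: 3, pile: 6, suit: diamonds, rank: 1], since suit is diamonds.

Accepted, Rejected, Rejected, Rejected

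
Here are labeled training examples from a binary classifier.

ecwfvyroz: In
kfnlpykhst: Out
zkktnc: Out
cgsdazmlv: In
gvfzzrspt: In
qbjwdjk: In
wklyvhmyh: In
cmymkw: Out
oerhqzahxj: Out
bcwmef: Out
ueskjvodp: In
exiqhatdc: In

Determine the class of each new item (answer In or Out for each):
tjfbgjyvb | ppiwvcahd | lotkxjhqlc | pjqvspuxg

In, In, Out, In

The simplest hypothesis consistent with all the labels is: odd length.
tjfbgjyvb: length 9, checks out → In.
ppiwvcahd: length 9, checks out → In.
lotkxjhqlc: length 10, does not satisfy this → Out.
pjqvspuxg: length 9, checks out → In.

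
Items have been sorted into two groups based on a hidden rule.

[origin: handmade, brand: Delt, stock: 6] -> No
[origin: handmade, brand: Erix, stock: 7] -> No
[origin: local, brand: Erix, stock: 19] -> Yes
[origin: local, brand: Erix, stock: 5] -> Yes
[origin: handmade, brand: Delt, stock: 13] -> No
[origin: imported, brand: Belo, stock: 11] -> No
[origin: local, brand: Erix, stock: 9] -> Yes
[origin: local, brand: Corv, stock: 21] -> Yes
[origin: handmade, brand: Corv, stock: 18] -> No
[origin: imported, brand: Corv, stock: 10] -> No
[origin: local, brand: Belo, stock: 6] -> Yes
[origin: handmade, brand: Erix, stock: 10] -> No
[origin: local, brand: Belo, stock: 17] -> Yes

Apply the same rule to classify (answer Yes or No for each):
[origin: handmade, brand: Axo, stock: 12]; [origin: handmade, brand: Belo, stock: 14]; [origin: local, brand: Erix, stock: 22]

No, No, Yes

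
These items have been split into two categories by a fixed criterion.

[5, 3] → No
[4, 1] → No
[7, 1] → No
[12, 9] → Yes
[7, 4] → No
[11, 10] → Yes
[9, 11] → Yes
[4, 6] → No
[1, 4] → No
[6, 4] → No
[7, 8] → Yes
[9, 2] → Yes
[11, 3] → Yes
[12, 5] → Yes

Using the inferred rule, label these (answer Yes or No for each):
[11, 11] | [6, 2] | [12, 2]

Yes, No, Yes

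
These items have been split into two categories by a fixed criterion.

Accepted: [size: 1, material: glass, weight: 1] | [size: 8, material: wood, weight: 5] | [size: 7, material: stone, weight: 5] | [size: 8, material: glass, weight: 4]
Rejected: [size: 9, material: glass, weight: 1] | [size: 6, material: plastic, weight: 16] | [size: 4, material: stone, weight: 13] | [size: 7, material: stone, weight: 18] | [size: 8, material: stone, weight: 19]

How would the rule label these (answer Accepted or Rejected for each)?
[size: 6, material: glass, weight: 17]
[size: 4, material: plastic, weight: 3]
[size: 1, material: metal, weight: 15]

Rejected, Accepted, Rejected

The rule appears to be: weight ≤ 5 AND size ≤ 8.
[size: 6, material: glass, weight: 17]: weight = 17, size = 6 — doesn't qualify, so Rejected.
[size: 4, material: plastic, weight: 3]: weight = 3, size = 4 — qualifies, so Accepted.
[size: 1, material: metal, weight: 15]: weight = 15, size = 1 — doesn't qualify, so Rejected.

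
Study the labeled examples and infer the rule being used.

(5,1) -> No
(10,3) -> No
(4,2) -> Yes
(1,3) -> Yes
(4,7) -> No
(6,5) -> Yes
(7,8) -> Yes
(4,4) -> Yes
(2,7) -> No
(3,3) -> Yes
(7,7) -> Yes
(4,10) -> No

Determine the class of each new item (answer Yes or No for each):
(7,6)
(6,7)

The common property of the 'Yes' items is: |first − second| ≤ 2. No 'No' item has it.
(7,6): Yes (|7−6| = 1).
(6,7): Yes (|6−7| = 1).

Yes, Yes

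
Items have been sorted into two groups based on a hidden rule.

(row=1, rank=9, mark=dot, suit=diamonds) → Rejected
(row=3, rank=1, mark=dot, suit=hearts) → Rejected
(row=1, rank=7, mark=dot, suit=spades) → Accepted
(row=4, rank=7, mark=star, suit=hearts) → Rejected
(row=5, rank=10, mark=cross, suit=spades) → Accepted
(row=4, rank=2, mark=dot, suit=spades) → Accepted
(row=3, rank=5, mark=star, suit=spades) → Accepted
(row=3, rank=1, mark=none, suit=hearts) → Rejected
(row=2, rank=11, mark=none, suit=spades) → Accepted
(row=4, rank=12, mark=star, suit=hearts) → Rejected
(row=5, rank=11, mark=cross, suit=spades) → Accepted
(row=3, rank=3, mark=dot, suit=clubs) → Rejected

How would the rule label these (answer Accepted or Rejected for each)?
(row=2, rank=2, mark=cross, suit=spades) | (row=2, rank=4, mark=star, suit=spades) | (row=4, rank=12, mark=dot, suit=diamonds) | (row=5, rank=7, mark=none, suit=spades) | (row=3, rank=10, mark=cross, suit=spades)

Accepted, Accepted, Rejected, Accepted, Accepted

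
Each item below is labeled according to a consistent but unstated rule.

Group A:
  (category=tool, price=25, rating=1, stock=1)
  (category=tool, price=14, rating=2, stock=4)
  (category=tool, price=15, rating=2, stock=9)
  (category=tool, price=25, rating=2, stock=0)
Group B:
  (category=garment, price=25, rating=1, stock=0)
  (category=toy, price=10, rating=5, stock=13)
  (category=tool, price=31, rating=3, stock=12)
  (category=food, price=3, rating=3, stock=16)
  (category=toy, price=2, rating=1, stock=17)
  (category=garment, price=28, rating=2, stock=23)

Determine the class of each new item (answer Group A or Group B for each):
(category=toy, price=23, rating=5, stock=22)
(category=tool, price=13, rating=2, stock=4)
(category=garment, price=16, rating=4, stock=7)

The distinguishing property — category is tool AND stock ≤ 9 — holds for all the 'Group A' cases and none of the 'Group B' cases.
Group B: (category=toy, price=23, rating=5, stock=22), since category is toy, stock = 22. Group A: (category=tool, price=13, rating=2, stock=4), since category is tool, stock = 4. Group B: (category=garment, price=16, rating=4, stock=7), since category is garment, stock = 7.

Group B, Group A, Group B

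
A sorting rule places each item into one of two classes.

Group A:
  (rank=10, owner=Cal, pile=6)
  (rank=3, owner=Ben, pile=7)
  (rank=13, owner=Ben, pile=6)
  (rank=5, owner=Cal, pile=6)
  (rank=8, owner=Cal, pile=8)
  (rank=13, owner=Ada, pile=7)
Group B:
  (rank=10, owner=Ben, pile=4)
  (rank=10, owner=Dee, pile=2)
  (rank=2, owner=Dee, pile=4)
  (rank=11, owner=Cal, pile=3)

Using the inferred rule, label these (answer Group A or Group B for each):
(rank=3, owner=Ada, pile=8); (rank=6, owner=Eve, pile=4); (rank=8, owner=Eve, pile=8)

Group A, Group B, Group A

Rule: pile ≥ 6. This holds for each 'Group A' example and fails for each 'Group B' one.
(rank=3, owner=Ada, pile=8): pile = 8 — meets the rule, so Group A.
(rank=6, owner=Eve, pile=4): pile = 4 — does not satisfy this, so Group B.
(rank=8, owner=Eve, pile=8): pile = 8 — meets the rule, so Group A.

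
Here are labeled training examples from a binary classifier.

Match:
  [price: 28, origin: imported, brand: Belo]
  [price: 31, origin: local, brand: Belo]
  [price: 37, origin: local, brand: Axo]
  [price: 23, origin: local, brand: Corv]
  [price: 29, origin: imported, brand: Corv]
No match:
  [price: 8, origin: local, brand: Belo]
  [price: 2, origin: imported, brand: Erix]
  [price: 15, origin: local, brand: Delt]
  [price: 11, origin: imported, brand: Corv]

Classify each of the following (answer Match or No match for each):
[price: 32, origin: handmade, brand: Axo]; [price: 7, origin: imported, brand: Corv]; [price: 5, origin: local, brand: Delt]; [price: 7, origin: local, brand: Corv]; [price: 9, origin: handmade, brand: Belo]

Match, No match, No match, No match, No match

One predicate separates the groups cleanly: price ≥ 23.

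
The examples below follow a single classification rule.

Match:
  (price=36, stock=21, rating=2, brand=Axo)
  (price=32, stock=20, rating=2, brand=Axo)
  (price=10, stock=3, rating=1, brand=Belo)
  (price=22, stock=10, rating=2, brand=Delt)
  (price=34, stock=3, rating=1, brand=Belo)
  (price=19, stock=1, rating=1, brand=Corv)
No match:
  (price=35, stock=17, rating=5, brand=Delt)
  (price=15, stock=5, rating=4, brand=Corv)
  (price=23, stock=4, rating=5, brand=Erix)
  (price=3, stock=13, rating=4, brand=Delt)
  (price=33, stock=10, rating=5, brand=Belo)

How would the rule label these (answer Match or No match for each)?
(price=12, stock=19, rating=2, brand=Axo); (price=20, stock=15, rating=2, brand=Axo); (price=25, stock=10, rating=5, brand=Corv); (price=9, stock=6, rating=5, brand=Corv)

The rule appears to be: rating ≤ 2.
(price=12, stock=19, rating=2, brand=Axo): rating = 2 — checks out, so Match. (price=20, stock=15, rating=2, brand=Axo): rating = 2 — checks out, so Match. (price=25, stock=10, rating=5, brand=Corv): rating = 5 — does not satisfy this, so No match. (price=9, stock=6, rating=5, brand=Corv): rating = 5 — does not satisfy this, so No match.

Match, Match, No match, No match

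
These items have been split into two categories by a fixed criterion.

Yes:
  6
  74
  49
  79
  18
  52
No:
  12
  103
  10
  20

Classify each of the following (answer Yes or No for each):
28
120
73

Every 'Yes' example satisfies: digit sum ≥ 5. None of the 'No' examples do.
28 → digit sum 2+8 = 10 → Yes.
120 → digit sum 1+2+0 = 3 → No.
73 → digit sum 7+3 = 10 → Yes.

Yes, No, Yes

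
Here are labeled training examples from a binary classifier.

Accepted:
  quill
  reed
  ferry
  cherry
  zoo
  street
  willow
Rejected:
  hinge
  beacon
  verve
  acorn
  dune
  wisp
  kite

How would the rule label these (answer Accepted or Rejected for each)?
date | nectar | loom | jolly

The distinguishing property — has a double letter — holds for all the 'Accepted' cases and none of the 'Rejected' cases.
date: Rejected (no doubled letter). nectar: Rejected (no doubled letter). loom: Accepted ('oo' doubled). jolly: Accepted ('ll' doubled).

Rejected, Rejected, Accepted, Accepted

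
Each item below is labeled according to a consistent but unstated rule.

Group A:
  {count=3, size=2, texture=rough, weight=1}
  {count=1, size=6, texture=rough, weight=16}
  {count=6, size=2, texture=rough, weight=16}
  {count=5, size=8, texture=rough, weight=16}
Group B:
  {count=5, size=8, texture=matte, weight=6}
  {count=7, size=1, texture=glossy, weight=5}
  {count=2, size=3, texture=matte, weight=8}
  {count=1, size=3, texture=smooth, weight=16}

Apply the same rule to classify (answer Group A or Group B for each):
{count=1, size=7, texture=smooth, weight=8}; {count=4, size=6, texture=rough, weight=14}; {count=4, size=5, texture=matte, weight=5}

The classifier is using: texture is rough.

Group B, Group A, Group B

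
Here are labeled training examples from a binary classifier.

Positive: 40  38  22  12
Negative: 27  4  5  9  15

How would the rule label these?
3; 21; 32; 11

The classifier is using: even AND at least 5.
3: 3 is odd, 3 < 5 — fails this test, so Negative. 21: 21 is odd, 21 ≥ 5 — fails this test, so Negative. 32: 32 is even, 32 ≥ 5 — passes, so Positive. 11: 11 is odd, 11 ≥ 5 — fails this test, so Negative.

Negative, Negative, Positive, Negative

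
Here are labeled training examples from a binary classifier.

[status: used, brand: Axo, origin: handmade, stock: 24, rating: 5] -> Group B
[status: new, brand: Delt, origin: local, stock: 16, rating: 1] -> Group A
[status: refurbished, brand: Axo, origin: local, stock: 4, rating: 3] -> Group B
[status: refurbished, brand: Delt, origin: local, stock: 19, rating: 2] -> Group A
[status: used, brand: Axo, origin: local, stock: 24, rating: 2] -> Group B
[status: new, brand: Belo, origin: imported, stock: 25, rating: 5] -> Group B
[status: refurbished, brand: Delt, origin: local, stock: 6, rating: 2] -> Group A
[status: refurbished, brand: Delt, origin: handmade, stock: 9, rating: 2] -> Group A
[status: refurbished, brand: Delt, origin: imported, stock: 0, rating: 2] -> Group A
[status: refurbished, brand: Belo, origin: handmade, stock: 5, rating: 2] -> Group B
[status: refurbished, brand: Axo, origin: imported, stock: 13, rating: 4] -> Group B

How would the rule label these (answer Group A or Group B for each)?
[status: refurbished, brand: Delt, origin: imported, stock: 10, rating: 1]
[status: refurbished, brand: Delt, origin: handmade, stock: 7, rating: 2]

Group A, Group A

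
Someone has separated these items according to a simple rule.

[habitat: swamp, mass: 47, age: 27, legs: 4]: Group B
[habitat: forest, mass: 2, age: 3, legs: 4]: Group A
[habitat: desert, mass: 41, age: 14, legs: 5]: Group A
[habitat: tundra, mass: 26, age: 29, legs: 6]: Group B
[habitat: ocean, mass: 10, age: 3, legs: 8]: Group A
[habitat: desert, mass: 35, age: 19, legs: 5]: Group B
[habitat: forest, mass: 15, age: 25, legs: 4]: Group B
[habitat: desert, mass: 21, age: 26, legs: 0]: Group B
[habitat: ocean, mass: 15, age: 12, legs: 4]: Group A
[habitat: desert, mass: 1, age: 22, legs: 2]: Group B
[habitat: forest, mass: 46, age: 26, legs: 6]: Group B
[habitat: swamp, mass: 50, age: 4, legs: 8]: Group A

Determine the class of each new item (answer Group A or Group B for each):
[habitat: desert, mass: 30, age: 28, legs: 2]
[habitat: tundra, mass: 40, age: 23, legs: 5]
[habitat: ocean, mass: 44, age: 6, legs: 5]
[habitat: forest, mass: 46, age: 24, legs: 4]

Group B, Group B, Group A, Group B

A rule that fits every label: age ≤ 14 — true of each 'Group A' example, false of each 'Group B' one.
Group B: [habitat: desert, mass: 30, age: 28, legs: 2], since age = 28.
Group B: [habitat: tundra, mass: 40, age: 23, legs: 5], since age = 23.
Group A: [habitat: ocean, mass: 44, age: 6, legs: 5], since age = 6.
Group B: [habitat: forest, mass: 46, age: 24, legs: 4], since age = 24.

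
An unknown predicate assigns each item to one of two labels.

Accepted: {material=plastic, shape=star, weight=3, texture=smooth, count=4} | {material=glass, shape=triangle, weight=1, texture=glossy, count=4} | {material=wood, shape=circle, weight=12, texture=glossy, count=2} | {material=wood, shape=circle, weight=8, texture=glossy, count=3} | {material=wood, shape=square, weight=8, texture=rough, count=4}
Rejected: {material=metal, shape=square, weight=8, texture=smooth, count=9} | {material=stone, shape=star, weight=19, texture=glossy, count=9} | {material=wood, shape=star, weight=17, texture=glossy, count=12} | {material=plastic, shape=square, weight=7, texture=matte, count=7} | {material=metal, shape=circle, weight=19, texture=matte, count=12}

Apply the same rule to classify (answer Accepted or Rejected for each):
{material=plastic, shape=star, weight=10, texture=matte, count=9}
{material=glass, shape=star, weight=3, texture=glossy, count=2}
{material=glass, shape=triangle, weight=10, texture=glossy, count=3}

Rule: count ≤ 4. This holds for each 'Accepted' example and fails for each 'Rejected' one.
{material=plastic, shape=star, weight=10, texture=matte, count=9} — count = 9, hence Rejected. {material=glass, shape=star, weight=3, texture=glossy, count=2} — count = 2, hence Accepted. {material=glass, shape=triangle, weight=10, texture=glossy, count=3} — count = 3, hence Accepted.

Rejected, Accepted, Accepted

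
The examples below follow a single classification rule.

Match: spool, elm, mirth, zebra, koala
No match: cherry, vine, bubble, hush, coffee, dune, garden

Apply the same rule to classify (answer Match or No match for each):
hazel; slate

Match, Match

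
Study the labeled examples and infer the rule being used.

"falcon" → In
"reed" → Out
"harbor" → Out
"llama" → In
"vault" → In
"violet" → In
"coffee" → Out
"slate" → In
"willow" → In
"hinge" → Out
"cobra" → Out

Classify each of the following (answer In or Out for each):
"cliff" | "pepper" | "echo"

In, Out, Out

Every 'In' example satisfies: contains 'l'. None of the 'Out' examples do.
"cliff": has 'l', meets the rule → In. "pepper": no 'l', lacks this property → Out. "echo": no 'l', lacks this property → Out.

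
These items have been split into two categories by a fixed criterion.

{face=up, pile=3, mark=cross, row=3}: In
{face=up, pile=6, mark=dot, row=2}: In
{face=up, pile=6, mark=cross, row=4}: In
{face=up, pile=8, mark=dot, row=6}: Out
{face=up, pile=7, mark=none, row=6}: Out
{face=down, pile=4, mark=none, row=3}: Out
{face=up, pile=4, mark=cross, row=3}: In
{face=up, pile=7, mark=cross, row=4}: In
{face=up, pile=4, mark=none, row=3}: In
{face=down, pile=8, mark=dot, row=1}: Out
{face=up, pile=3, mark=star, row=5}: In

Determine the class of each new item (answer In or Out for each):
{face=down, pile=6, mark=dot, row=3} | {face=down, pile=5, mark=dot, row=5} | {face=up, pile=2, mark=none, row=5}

Out, Out, In

All 'In' examples share one property — face is up AND row ≤ 5 — and every 'Out' example lacks it.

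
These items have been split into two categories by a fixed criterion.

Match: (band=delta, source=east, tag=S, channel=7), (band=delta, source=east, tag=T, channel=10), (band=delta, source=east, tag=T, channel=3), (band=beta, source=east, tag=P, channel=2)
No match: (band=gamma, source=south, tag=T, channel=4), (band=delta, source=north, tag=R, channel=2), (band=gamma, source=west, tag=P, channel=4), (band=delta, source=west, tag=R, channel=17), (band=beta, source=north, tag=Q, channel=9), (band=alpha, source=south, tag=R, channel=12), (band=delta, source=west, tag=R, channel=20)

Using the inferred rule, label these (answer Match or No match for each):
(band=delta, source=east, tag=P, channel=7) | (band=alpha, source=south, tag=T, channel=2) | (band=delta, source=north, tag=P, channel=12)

Comparing the two groups points to one rule — source is east.
(band=delta, source=east, tag=P, channel=7): source is east — checks out, so Match.
(band=alpha, source=south, tag=T, channel=2): source is south — lacks this property, so No match.
(band=delta, source=north, tag=P, channel=12): source is north — lacks this property, so No match.

Match, No match, No match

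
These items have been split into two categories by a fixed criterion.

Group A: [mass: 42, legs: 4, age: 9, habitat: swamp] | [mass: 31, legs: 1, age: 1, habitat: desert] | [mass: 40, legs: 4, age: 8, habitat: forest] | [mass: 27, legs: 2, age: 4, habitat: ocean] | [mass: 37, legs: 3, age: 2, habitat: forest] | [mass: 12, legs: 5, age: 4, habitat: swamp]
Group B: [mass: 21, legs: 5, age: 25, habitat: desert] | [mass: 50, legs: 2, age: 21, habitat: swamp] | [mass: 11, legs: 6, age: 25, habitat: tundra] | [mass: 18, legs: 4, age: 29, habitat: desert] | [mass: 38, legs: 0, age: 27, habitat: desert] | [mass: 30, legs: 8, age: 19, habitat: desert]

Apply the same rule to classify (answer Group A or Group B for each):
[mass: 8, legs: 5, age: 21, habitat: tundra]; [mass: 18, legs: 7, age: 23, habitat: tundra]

Group B, Group B

The classifier is using: age ≤ 9.
[mass: 8, legs: 5, age: 21, habitat: tundra] — age = 21, hence Group B. [mass: 18, legs: 7, age: 23, habitat: tundra] — age = 23, hence Group B.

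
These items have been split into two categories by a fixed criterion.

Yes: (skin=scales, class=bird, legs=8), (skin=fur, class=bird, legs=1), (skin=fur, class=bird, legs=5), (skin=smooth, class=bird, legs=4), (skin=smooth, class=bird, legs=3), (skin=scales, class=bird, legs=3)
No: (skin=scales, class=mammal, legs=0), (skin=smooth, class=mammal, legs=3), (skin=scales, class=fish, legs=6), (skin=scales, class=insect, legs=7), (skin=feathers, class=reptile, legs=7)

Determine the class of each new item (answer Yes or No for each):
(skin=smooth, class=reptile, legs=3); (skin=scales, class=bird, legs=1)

No, Yes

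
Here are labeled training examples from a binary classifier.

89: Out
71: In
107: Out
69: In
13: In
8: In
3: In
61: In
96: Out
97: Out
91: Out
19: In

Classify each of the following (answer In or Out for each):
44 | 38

Rule: at most 71. This holds for each 'In' example and fails for each 'Out' one.
44: In (44 ≤ 71).
38: In (38 ≤ 71).

In, In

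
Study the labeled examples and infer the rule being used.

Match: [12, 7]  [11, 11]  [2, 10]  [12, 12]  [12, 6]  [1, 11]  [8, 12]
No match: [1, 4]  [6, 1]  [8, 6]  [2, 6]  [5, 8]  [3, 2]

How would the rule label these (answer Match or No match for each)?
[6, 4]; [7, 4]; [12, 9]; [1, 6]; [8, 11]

No match, No match, Match, No match, Match

'Match' ⟺ max ≥ 10.
No match: [6, 4], since max 6. No match: [7, 4], since max 7. Match: [12, 9], since max 12. No match: [1, 6], since max 6. Match: [8, 11], since max 11.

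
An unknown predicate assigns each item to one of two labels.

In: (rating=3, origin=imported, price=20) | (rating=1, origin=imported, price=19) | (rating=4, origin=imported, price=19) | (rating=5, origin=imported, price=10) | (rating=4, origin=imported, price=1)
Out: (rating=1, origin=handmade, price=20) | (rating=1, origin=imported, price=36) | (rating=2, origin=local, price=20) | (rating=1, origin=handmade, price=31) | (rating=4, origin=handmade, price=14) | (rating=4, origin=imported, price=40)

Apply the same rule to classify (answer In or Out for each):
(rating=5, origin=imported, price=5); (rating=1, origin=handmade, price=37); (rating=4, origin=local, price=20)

In, Out, Out

One predicate separates the groups cleanly: origin is imported AND price ≤ 20.
In: (rating=5, origin=imported, price=5), since origin is imported, price = 5. Out: (rating=1, origin=handmade, price=37), since origin is handmade, price = 37. Out: (rating=4, origin=local, price=20), since origin is local, price = 20.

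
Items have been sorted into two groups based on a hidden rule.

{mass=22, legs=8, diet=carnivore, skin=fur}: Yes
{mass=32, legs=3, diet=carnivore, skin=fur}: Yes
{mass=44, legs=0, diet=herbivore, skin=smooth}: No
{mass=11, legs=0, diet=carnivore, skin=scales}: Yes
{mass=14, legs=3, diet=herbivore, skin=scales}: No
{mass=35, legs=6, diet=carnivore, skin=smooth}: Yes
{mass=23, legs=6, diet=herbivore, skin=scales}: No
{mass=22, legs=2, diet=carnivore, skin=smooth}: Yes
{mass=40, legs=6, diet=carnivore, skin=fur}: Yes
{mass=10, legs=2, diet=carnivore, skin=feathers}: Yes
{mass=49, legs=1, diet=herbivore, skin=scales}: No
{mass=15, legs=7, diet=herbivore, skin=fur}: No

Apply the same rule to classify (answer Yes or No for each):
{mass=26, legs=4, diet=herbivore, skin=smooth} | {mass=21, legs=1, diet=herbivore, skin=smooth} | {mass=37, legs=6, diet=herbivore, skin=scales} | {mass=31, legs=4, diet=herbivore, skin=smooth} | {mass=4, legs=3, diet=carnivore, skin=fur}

No, No, No, No, Yes

The common property of the 'Yes' items is: diet is carnivore. No 'No' item has it.
No: {mass=26, legs=4, diet=herbivore, skin=smooth}, since diet is herbivore.
No: {mass=21, legs=1, diet=herbivore, skin=smooth}, since diet is herbivore.
No: {mass=37, legs=6, diet=herbivore, skin=scales}, since diet is herbivore.
No: {mass=31, legs=4, diet=herbivore, skin=smooth}, since diet is herbivore.
Yes: {mass=4, legs=3, diet=carnivore, skin=fur}, since diet is carnivore.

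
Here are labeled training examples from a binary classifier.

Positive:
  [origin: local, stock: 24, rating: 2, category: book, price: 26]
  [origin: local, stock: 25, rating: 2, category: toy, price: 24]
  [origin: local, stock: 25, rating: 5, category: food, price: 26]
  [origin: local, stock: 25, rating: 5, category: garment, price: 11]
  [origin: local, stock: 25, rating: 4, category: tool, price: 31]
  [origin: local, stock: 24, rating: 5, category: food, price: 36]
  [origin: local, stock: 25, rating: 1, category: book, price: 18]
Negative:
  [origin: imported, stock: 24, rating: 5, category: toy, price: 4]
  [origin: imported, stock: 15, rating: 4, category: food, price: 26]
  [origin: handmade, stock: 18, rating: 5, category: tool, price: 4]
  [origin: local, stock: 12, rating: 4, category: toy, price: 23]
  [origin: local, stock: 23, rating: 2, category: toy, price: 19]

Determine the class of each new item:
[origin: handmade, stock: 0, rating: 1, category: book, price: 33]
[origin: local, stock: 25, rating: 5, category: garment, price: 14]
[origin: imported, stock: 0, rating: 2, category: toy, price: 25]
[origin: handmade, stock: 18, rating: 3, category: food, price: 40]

All 'Positive' examples share one property — origin is local AND stock ≥ 24 — and every 'Negative' example lacks it.
[origin: handmade, stock: 0, rating: 1, category: book, price: 33] → origin is handmade, stock = 0 → Negative.
[origin: local, stock: 25, rating: 5, category: garment, price: 14] → origin is local, stock = 25 → Positive.
[origin: imported, stock: 0, rating: 2, category: toy, price: 25] → origin is imported, stock = 0 → Negative.
[origin: handmade, stock: 18, rating: 3, category: food, price: 40] → origin is handmade, stock = 18 → Negative.

Negative, Positive, Negative, Negative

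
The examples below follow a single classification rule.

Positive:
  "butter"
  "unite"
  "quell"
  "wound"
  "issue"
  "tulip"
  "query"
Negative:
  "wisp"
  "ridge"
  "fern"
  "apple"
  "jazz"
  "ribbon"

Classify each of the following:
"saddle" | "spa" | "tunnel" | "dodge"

Negative, Negative, Positive, Negative

Comparing the two groups points to one rule — contains 'u'.
"saddle" → no 'u' → Negative. "spa" → no 'u' → Negative. "tunnel" → has 'u' → Positive. "dodge" → no 'u' → Negative.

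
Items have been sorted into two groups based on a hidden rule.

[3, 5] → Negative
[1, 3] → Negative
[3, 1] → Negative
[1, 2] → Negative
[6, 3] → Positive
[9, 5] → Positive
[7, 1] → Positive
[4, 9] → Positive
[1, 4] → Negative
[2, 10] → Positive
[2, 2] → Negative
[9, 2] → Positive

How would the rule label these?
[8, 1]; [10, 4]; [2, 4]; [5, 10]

Positive, Positive, Negative, Positive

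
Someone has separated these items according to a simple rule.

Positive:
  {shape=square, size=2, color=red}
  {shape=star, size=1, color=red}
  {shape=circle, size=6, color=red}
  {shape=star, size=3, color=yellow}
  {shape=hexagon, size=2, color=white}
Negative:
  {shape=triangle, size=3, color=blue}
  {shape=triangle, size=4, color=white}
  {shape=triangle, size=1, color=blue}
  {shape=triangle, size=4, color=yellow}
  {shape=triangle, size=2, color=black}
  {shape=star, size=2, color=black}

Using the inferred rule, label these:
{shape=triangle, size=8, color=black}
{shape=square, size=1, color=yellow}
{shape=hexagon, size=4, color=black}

The distinguishing property — color is not black AND shape is not triangle — holds for all the 'Positive' cases and none of the 'Negative' cases.

Negative, Positive, Negative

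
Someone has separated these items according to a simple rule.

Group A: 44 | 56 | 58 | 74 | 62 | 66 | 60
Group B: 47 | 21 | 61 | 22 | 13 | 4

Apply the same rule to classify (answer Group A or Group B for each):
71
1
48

Group B, Group B, Group A

The classifier is using: even AND at least 44.
Group B: 71, since 71 is odd, 71 ≥ 44. Group B: 1, since 1 is odd, 1 < 44. Group A: 48, since 48 is even, 48 ≥ 44.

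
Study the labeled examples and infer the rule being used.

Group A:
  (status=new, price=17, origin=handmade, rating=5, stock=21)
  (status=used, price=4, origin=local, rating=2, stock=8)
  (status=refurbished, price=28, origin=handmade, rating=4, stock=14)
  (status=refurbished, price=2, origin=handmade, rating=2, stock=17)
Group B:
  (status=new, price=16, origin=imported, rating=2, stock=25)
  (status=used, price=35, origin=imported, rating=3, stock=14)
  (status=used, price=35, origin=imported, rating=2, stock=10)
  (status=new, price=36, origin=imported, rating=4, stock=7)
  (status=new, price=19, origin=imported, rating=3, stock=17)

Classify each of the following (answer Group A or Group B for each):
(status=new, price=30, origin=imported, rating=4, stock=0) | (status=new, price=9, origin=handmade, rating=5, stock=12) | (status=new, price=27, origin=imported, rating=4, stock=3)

A rule that fits every label: origin is not imported — true of each 'Group A' example, false of each 'Group B' one.
(status=new, price=30, origin=imported, rating=4, stock=0) → origin is imported → Group B.
(status=new, price=9, origin=handmade, rating=5, stock=12) → origin is handmade → Group A.
(status=new, price=27, origin=imported, rating=4, stock=3) → origin is imported → Group B.

Group B, Group A, Group B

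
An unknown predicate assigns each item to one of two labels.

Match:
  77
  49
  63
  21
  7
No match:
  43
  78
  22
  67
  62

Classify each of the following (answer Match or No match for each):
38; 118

No match, No match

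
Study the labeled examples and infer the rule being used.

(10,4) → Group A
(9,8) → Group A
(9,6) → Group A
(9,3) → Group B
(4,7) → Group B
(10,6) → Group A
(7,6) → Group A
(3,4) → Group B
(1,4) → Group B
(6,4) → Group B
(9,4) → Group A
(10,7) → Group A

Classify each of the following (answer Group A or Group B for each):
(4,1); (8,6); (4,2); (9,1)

Group B, Group A, Group B, Group B

'Group A' ⟺ sum ≥ 13.
(4,1) → 4+1 = 5 → Group B. (8,6) → 8+6 = 14 → Group A. (4,2) → 4+2 = 6 → Group B. (9,1) → 9+1 = 10 → Group B.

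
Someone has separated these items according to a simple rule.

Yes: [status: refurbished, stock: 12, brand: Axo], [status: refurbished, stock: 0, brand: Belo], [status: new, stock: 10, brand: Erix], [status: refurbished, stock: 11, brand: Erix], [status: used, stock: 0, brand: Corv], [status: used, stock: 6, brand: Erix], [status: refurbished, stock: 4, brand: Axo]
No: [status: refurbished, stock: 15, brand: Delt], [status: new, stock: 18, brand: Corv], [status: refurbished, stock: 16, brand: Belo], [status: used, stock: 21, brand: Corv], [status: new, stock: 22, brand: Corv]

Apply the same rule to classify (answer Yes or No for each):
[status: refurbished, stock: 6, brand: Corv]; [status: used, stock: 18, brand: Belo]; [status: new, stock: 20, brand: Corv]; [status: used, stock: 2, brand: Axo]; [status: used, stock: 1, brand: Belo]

Yes, No, No, Yes, Yes

Every 'Yes' example satisfies: stock ≤ 12. None of the 'No' examples do.
[status: refurbished, stock: 6, brand: Corv] → stock = 6 → Yes. [status: used, stock: 18, brand: Belo] → stock = 18 → No. [status: new, stock: 20, brand: Corv] → stock = 20 → No. [status: used, stock: 2, brand: Axo] → stock = 2 → Yes. [status: used, stock: 1, brand: Belo] → stock = 1 → Yes.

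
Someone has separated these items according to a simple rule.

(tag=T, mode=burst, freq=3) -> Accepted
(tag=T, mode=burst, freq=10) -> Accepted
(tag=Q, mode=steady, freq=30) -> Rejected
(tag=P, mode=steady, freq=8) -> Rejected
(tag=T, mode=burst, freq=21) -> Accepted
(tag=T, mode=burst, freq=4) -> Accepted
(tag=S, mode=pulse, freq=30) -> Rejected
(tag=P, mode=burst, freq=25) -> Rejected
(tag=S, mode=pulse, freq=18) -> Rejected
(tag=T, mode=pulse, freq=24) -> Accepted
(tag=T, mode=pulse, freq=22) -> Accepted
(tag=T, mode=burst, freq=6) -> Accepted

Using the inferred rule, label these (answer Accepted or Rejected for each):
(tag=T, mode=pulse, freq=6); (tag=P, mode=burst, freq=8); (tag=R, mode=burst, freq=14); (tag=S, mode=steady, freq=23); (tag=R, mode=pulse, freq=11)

Accepted, Rejected, Rejected, Rejected, Rejected

Rule: tag is T. This holds for each 'Accepted' example and fails for each 'Rejected' one.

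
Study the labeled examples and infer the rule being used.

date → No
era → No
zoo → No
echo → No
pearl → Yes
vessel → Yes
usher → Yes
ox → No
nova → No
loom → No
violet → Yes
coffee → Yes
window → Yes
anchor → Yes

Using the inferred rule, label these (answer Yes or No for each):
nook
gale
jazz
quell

The simplest hypothesis consistent with all the labels is: length ≥ 5.
nook: length 4, fails this test → No. gale: length 4, fails this test → No. jazz: length 4, fails this test → No. quell: length 5, matches → Yes.

No, No, No, Yes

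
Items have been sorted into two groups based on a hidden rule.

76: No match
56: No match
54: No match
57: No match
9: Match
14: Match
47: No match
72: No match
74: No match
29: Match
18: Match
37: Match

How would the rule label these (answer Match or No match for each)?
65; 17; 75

A rule that fits every label: at most 37 — true of each 'Match' example, false of each 'No match' one.
65: 65 > 37 — fails this test, so No match.
17: 17 ≤ 37 — passes, so Match.
75: 75 > 37 — fails this test, so No match.

No match, Match, No match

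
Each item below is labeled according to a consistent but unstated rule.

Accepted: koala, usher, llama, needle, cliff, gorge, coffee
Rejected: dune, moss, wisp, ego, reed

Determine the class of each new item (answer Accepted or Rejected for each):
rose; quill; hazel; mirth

Every 'Accepted' example satisfies: length ≥ 5. None of the 'Rejected' examples do.
Rejected: rose, since length 4.
Accepted: quill, since length 5.
Accepted: hazel, since length 5.
Accepted: mirth, since length 5.

Rejected, Accepted, Accepted, Accepted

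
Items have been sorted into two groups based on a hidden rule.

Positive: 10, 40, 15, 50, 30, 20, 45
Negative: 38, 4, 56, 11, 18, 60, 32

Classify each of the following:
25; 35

Positive, Positive

Rule: multiple of 5 AND at most 50. This holds for each 'Positive' example and fails for each 'Negative' one.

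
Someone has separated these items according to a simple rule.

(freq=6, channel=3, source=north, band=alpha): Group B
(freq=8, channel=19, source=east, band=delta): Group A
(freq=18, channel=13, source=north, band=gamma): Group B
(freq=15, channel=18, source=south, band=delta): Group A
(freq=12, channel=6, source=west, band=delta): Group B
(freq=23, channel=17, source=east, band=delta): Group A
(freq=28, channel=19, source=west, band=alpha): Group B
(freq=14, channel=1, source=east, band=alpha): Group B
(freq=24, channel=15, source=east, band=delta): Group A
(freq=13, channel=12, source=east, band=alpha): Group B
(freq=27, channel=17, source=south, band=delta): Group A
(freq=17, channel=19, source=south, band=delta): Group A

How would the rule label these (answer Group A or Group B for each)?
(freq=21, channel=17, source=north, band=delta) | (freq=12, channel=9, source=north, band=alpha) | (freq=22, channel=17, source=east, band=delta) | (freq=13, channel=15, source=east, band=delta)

Group A, Group B, Group A, Group A

The classifier is using: band is delta AND channel ≥ 12.
(freq=21, channel=17, source=north, band=delta): band is delta, channel = 17 — satisfies this, so Group A.
(freq=12, channel=9, source=north, band=alpha): band is alpha, channel = 9 — does not pass, so Group B.
(freq=22, channel=17, source=east, band=delta): band is delta, channel = 17 — satisfies this, so Group A.
(freq=13, channel=15, source=east, band=delta): band is delta, channel = 15 — satisfies this, so Group A.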